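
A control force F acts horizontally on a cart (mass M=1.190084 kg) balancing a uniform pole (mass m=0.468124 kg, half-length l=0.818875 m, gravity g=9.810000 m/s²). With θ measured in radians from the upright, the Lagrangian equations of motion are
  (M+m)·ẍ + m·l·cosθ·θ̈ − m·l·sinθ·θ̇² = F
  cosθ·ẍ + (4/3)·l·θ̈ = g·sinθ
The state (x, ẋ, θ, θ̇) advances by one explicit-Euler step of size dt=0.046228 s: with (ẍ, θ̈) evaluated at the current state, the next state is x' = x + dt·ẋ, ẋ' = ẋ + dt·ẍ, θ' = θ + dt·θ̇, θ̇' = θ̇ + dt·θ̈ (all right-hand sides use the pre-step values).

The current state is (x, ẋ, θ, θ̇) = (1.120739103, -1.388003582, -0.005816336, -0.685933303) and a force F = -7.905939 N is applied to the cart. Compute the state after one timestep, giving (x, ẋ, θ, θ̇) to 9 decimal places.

sinθ=-0.005816303, cosθ=0.999983085
temp = (F + m·l·θ̇²·sinθ)/(M+m) = (-7.905939 + -0.001049033)/1.658208 = -4.768393370
θ̈ = (g·sinθ − cosθ·temp)/(l·(4/3 − m·cos²θ/(M+m))) = 5.473958534
ẍ = temp − m·l·θ̈·cosθ/(M+m) = -6.033810388
Euler: x'=1.120739103+0.046228·-1.388003582=1.056574473, ẋ'=-1.388003582+0.046228·-6.033810388=-1.666934569
       θ'=-0.005816336+0.046228·-0.685933303=-0.037525661, θ̇'=-0.685933303+0.046228·5.473958534=-0.432883148

(1.056574473, -1.666934569, -0.037525661, -0.432883148)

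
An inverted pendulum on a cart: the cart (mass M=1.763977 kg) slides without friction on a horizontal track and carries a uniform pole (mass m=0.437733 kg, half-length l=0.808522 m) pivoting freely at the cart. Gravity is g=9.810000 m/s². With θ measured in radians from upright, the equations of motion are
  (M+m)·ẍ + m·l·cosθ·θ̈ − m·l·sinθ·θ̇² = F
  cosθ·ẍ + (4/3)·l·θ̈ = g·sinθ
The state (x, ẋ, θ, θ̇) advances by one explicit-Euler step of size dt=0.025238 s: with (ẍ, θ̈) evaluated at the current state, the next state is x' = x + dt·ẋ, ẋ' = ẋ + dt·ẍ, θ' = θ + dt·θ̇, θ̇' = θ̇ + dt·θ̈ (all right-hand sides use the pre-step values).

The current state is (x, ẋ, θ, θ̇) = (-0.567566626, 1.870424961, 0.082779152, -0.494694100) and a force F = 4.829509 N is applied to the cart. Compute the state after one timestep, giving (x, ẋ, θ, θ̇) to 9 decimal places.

(-0.520360841, 1.931934216, 0.070294062, -0.532566143)

sinθ=0.082684645, cosθ=0.996575762
temp = (F + m·l·θ̇²·sinθ)/(M+m) = (4.829509 + 0.007161425)/2.201710 = 2.196779060
θ̈ = (g·sinθ − cosθ·temp)/(l·(4/3 − m·cos²θ/(M+m))) = -1.500596037
ẍ = temp − m·l·θ̈·cosθ/(M+m) = 2.437168359
Euler: x'=-0.567566626+0.025238·1.870424961=-0.520360841, ẋ'=1.870424961+0.025238·2.437168359=1.931934216
       θ'=0.082779152+0.025238·-0.494694100=0.070294062, θ̇'=-0.494694100+0.025238·-1.500596037=-0.532566143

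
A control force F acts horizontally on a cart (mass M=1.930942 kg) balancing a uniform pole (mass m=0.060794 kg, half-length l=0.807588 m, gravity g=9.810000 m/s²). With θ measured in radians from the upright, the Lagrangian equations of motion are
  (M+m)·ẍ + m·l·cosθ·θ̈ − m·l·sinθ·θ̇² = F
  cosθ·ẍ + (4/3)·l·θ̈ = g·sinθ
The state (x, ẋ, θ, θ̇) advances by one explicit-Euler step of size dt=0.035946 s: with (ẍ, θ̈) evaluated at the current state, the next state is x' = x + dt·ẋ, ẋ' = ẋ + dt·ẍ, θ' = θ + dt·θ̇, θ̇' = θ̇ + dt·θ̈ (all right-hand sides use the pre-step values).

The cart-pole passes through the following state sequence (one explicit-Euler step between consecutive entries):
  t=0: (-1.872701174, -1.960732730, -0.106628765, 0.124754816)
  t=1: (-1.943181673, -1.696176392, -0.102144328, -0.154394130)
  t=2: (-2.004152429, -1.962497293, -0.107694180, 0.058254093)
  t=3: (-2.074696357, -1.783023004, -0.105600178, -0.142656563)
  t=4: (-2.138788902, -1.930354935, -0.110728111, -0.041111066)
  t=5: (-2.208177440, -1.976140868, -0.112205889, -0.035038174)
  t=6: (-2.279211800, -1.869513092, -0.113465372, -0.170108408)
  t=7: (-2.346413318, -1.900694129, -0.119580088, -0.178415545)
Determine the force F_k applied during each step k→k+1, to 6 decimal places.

F_0 = 14.279806 N
F_1 = -14.467556 N
F_2 = 9.671707 N
F_3 = -8.025504 N
F_4 = -2.528705 N
F_5 = 5.724833 N
F_6 = -1.738826 N

step 0→1:
  ẍ = (ẋ'−ẋ)/dt = (-1.696176392−-1.960732730)/0.035946 = 7.359827
  θ̈ = (θ̇'−θ̇)/dt = (-0.154394130−0.124754816)/0.035946 = -7.765786
  sinθ=-0.106427, cosθ=0.994321
  F = (M+m)·ẍ + m·l·cosθ·θ̈ − m·l·sinθ·θ̇² = 14.658832 + -0.379108 − -0.000081 = 14.279806
step 1→2:
  ẍ = (ẋ'−ẋ)/dt = (-1.962497293−-1.696176392)/0.035946 = -7.408916
  θ̈ = (θ̇'−θ̇)/dt = (0.058254093−-0.154394130)/0.035946 = 5.915769
  sinθ=-0.101967, cosθ=0.994788
  F = (M+m)·ẍ + m·l·cosθ·θ̈ − m·l·sinθ·θ̇² = -14.756605 + 0.288930 − -0.000119 = -14.467556
step 2→3:
  ẍ = (ẋ'−ẋ)/dt = (-1.783023004−-1.962497293)/0.035946 = 4.992886
  θ̈ = (θ̇'−θ̇)/dt = (-0.142656563−0.058254093)/0.035946 = -5.589235
  sinθ=-0.107486, cosθ=0.994207
  F = (M+m)·ẍ + m·l·cosθ·θ̈ − m·l·sinθ·θ̇² = 9.944511 + -0.272822 − -0.000018 = 9.671707
step 3→4:
  ẍ = (ẋ'−ẋ)/dt = (-1.930354935−-1.783023004)/0.035946 = -4.098702
  θ̈ = (θ̇'−θ̇)/dt = (-0.041111066−-0.142656563)/0.035946 = 2.824946
  sinθ=-0.105404, cosθ=0.994429
  F = (M+m)·ẍ + m·l·cosθ·θ̈ − m·l·sinθ·θ̇² = -8.163532 + 0.137922 − -0.000105 = -8.025504
step 4→5:
  ẍ = (ẋ'−ẋ)/dt = (-1.976140868−-1.930354935)/0.035946 = -1.273742
  θ̈ = (θ̇'−θ̇)/dt = (-0.035038174−-0.041111066)/0.035946 = 0.168945
  sinθ=-0.110502, cosθ=0.993876
  F = (M+m)·ẍ + m·l·cosθ·θ̈ − m·l·sinθ·θ̇² = -2.536958 + 0.008244 − -0.000009 = -2.528705
step 5→6:
  ẍ = (ẋ'−ẋ)/dt = (-1.869513092−-1.976140868)/0.035946 = 2.966332
  θ̈ = (θ̇'−θ̇)/dt = (-0.170108408−-0.035038174)/0.035946 = -3.757587
  sinθ=-0.111971, cosθ=0.993712
  F = (M+m)·ẍ + m·l·cosθ·θ̈ − m·l·sinθ·θ̇² = 5.908151 + -0.183324 − -0.000007 = 5.724833
step 6→7:
  ẍ = (ẋ'−ẋ)/dt = (-1.900694129−-1.869513092)/0.035946 = -0.867441
  θ̈ = (θ̇'−θ̇)/dt = (-0.178415545−-0.170108408)/0.035946 = -0.231100
  sinθ=-0.113222, cosθ=0.993570
  F = (M+m)·ẍ + m·l·cosθ·θ̈ − m·l·sinθ·θ̇² = -1.727714 + -0.011273 − -0.000161 = -1.738826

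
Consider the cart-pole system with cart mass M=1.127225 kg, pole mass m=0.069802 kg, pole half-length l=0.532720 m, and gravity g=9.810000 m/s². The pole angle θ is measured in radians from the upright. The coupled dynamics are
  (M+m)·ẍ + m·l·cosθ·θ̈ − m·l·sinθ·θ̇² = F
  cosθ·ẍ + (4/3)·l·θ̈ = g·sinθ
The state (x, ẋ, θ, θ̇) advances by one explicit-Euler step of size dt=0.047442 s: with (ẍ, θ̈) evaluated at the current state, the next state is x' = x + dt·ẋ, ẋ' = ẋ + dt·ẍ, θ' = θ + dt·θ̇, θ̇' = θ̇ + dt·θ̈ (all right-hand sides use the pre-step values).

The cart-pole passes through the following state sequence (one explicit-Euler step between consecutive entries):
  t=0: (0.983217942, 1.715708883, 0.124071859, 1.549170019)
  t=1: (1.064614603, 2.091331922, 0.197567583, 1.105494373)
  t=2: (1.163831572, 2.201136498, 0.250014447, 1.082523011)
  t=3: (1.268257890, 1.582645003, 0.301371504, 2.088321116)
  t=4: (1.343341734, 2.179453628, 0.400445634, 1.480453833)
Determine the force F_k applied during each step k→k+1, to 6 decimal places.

step 0→1:
  ẍ = (ẋ'−ẋ)/dt = (2.091331922−1.715708883)/0.047442 = 7.917521
  θ̈ = (θ̇'−θ̇)/dt = (1.105494373−1.549170019)/0.047442 = -9.351959
  sinθ=0.123754, cosθ=0.992313
  F = (M+m)·ẍ + m·l·cosθ·θ̈ − m·l·sinθ·θ̇² = 9.477487 + -0.345079 − 0.011044 = 9.121364
step 1→2:
  ẍ = (ẋ'−ẋ)/dt = (2.201136498−2.091331922)/0.047442 = 2.314501
  θ̈ = (θ̇'−θ̇)/dt = (1.082523011−1.105494373)/0.047442 = -0.484199
  sinθ=0.196285, cosθ=0.980547
  F = (M+m)·ẍ + m·l·cosθ·θ̈ − m·l·sinθ·θ̇² = 2.770521 + -0.017655 − 0.008920 = 2.743946
step 2→3:
  ẍ = (ẋ'−ẋ)/dt = (1.582645003−2.201136498)/0.047442 = -13.036792
  θ̈ = (θ̇'−θ̇)/dt = (2.088321116−1.082523011)/0.047442 = 21.200584
  sinθ=0.247418, cosθ=0.968909
  F = (M+m)·ẍ + m·l·cosθ·θ̈ − m·l·sinθ·θ̇² = -15.605392 + 0.763832 − 0.010781 = -14.852342
step 3→4:
  ẍ = (ẋ'−ẋ)/dt = (2.179453628−1.582645003)/0.047442 = 12.579753
  θ̈ = (θ̇'−θ̇)/dt = (1.480453833−2.088321116)/0.047442 = -12.812851
  sinθ=0.296830, cosθ=0.954930
  F = (M+m)·ẍ + m·l·cosθ·θ̈ − m·l·sinθ·θ̇² = 15.058304 + -0.454972 − 0.048136 = 14.555196

F_0 = 9.121364 N
F_1 = 2.743946 N
F_2 = -14.852342 N
F_3 = 14.555196 N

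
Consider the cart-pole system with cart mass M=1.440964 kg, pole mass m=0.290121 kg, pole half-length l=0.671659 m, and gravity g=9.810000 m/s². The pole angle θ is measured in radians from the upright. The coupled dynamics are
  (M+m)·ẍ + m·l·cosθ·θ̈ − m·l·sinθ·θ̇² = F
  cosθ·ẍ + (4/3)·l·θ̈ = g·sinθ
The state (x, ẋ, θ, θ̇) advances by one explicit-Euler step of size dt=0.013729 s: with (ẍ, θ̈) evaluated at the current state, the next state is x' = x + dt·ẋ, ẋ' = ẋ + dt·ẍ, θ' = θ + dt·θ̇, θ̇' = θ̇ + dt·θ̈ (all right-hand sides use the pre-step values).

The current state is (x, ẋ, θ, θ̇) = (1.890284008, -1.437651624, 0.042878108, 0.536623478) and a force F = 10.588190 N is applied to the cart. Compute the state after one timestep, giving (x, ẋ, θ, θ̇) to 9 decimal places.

(1.870546489, -1.342438052, 0.050245412, 0.436848584)

sinθ=0.042864970, cosθ=0.999080875
temp = (F + m·l·θ̇²·sinθ)/(M+m) = (10.588190 + 0.002405303)/1.731085 = 6.117894444
θ̈ = (g·sinθ − cosθ·temp)/(l·(4/3 − m·cos²θ/(M+m))) = -7.267455317
ẍ = temp − m·l·θ̈·cosθ/(M+m) = 6.935215386
Euler: x'=1.890284008+0.013729·-1.437651624=1.870546489, ẋ'=-1.437651624+0.013729·6.935215386=-1.342438052
       θ'=0.042878108+0.013729·0.536623478=0.050245412, θ̇'=0.536623478+0.013729·-7.267455317=0.436848584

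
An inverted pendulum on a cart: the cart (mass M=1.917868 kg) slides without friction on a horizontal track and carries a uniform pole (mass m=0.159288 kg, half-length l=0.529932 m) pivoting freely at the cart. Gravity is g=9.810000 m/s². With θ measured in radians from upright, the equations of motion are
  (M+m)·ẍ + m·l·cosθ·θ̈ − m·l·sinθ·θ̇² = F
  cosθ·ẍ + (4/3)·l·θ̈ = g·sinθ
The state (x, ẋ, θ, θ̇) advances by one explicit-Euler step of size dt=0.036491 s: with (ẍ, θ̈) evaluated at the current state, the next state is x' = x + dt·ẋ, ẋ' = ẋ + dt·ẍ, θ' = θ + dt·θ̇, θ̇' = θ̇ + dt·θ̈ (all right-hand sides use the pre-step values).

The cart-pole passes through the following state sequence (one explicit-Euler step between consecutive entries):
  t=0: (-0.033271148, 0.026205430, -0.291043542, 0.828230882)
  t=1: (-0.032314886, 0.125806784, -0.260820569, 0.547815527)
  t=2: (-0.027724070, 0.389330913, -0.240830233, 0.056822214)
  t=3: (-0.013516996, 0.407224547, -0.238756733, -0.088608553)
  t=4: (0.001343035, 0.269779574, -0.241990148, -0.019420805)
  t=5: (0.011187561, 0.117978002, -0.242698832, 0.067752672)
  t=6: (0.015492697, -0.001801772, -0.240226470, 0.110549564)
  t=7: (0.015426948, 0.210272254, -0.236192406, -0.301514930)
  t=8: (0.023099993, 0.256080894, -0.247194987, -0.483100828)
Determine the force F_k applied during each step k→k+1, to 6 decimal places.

step 0→1:
  ẍ = (ẋ'−ẋ)/dt = (0.125806784−0.026205430)/0.036491 = 2.729477
  θ̈ = (θ̇'−θ̇)/dt = (0.547815527−0.828230882)/0.036491 = -7.684507
  sinθ=-0.286952, cosθ=0.957945
  F = (M+m)·ẍ + m·l·cosθ·θ̈ − m·l·sinθ·θ̇² = 5.669550 + -0.621384 − -0.016616 = 5.064782
step 1→2:
  ẍ = (ẋ'−ẋ)/dt = (0.389330913−0.125806784)/0.036491 = 7.221620
  θ̈ = (θ̇'−θ̇)/dt = (0.056822214−0.547815527)/0.036491 = -13.455189
  sinθ=-0.257873, cosθ=0.966179
  F = (M+m)·ẍ + m·l·cosθ·θ̈ − m·l·sinθ·θ̇² = 15.000431 + -1.097363 − -0.006532 = 13.909600
step 2→3:
  ẍ = (ẋ'−ẋ)/dt = (0.407224547−0.389330913)/0.036491 = 0.490357
  θ̈ = (θ̇'−θ̇)/dt = (-0.088608553−0.056822214)/0.036491 = -3.985387
  sinθ=-0.238509, cosθ=0.971140
  F = (M+m)·ẍ + m·l·cosθ·θ̈ − m·l·sinθ·θ̇² = 1.018549 + -0.326705 − -0.000065 = 0.691909
step 3→4:
  ẍ = (ẋ'−ẋ)/dt = (0.269779574−0.407224547)/0.036491 = -3.766544
  θ̈ = (θ̇'−θ̇)/dt = (-0.019420805−-0.088608553)/0.036491 = 1.896022
  sinθ=-0.236495, cosθ=0.971633
  F = (M+m)·ẍ + m·l·cosθ·θ̈ − m·l·sinθ·θ̇² = -7.823700 + 0.155507 − -0.000157 = -7.668037
step 4→5:
  ẍ = (ẋ'−ẋ)/dt = (0.117978002−0.269779574)/0.036491 = -4.159973
  θ̈ = (θ̇'−θ̇)/dt = (0.067752672−-0.019420805)/0.036491 = 2.388903
  sinθ=-0.239635, cosθ=0.970863
  F = (M+m)·ẍ + m·l·cosθ·θ̈ − m·l·sinθ·θ̇² = -8.640913 + 0.195776 − -0.000008 = -8.445129
step 5→6:
  ẍ = (ẋ'−ẋ)/dt = (-0.001801772−0.117978002)/0.036491 = -3.282447
  θ̈ = (θ̇'−θ̇)/dt = (0.110549564−0.067752672)/0.036491 = 1.172807
  sinθ=-0.240323, cosθ=0.970693
  F = (M+m)·ẍ + m·l·cosθ·θ̈ − m·l·sinθ·θ̇² = -6.818154 + 0.096097 − -0.000093 = -6.721964
step 6→7:
  ẍ = (ẋ'−ẋ)/dt = (0.210272254−-0.001801772)/0.036491 = 5.811680
  θ̈ = (θ̇'−θ̇)/dt = (-0.301514930−0.110549564)/0.036491 = -11.292223
  sinθ=-0.237923, cosθ=0.971284
  F = (M+m)·ẍ + m·l·cosθ·θ̈ − m·l·sinθ·θ̇² = 12.071767 + -0.925825 − -0.000245 = 11.146187
step 7→8:
  ẍ = (ẋ'−ẋ)/dt = (0.256080894−0.210272254)/0.036491 = 1.255341
  θ̈ = (θ̇'−θ̇)/dt = (-0.483100828−-0.301514930)/0.036491 = -4.976183
  sinθ=-0.234002, cosθ=0.972236
  F = (M+m)·ẍ + m·l·cosθ·θ̈ − m·l·sinθ·θ̇² = 2.607539 + -0.408386 − -0.001796 = 2.200948

F_0 = 5.064782 N
F_1 = 13.909600 N
F_2 = 0.691909 N
F_3 = -7.668037 N
F_4 = -8.445129 N
F_5 = -6.721964 N
F_6 = 11.146187 N
F_7 = 2.200948 N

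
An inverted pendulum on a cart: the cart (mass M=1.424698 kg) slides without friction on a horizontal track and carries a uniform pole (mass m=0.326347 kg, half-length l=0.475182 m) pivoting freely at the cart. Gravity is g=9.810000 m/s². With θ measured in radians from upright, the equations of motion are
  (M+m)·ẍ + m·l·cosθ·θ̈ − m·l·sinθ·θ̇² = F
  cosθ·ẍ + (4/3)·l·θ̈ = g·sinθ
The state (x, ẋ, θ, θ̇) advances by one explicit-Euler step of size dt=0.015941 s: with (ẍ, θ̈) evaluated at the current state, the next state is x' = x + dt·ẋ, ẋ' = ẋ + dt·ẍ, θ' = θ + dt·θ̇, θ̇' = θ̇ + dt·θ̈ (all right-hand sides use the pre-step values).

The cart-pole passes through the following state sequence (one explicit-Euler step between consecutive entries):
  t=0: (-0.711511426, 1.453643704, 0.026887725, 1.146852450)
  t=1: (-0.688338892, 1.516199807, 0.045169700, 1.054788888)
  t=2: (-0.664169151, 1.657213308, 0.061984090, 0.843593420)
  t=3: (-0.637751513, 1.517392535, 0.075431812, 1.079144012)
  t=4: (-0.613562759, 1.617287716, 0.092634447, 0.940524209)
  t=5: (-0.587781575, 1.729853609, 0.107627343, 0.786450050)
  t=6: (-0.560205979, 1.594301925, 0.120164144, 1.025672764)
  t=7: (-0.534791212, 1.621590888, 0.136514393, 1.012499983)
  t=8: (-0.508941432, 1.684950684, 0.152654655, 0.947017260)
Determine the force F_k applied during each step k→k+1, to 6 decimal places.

F_0 = 5.970743 N
F_1 = 13.429473 N
F_2 = -13.078462 N
F_3 = 9.614753 N
F_4 = 10.859744 N
F_5 = -12.586332 N
F_6 = 2.850789 N
F_7 = 6.307055 N

step 0→1:
  ẍ = (ẋ'−ẋ)/dt = (1.516199807−1.453643704)/0.015941 = 3.924227
  θ̈ = (θ̇'−θ̇)/dt = (1.054788888−1.146852450)/0.015941 = -5.775269
  sinθ=0.026884, cosθ=0.999639
  F = (M+m)·ẍ + m·l·cosθ·θ̈ − m·l·sinθ·θ̇² = 6.871498 + -0.895272 − 0.005483 = 5.970743
step 1→2:
  ẍ = (ẋ'−ẋ)/dt = (1.657213308−1.516199807)/0.015941 = 8.845963
  θ̈ = (θ̇'−θ̇)/dt = (0.843593420−1.054788888)/0.015941 = -13.248571
  sinθ=0.045154, cosθ=0.998980
  F = (M+m)·ẍ + m·l·cosθ·θ̈ − m·l·sinθ·θ̇² = 15.489680 + -2.052416 − 0.007791 = 13.429473
step 2→3:
  ẍ = (ẋ'−ẋ)/dt = (1.517392535−1.657213308)/0.015941 = -8.771142
  θ̈ = (θ̇'−θ̇)/dt = (1.079144012−0.843593420)/0.015941 = 14.776400
  sinθ=0.061944, cosθ=0.998080
  F = (M+m)·ẍ + m·l·cosθ·θ̈ − m·l·sinθ·θ̇² = -15.358664 + 2.287038 − 0.006836 = -13.078462
step 3→4:
  ẍ = (ẋ'−ẋ)/dt = (1.617287716−1.517392535)/0.015941 = 6.266557
  θ̈ = (θ̇'−θ̇)/dt = (0.940524209−1.079144012)/0.015941 = -8.695804
  sinθ=0.075360, cosθ=0.997156
  F = (M+m)·ẍ + m·l·cosθ·θ̈ − m·l·sinθ·θ̇² = 10.973023 + -1.344660 − 0.013609 = 9.614753
step 4→5:
  ẍ = (ẋ'−ẋ)/dt = (1.729853609−1.617287716)/0.015941 = 7.061407
  θ̈ = (θ̇'−θ̇)/dt = (0.786450050−0.940524209)/0.015941 = -9.665276
  sinθ=0.092502, cosθ=0.995712
  F = (M+m)·ẍ + m·l·cosθ·θ̈ − m·l·sinθ·θ̇² = 12.364842 + -1.492409 − 0.012689 = 10.859744
step 5→6:
  ẍ = (ẋ'−ẋ)/dt = (1.594301925−1.729853609)/0.015941 = -8.503336
  θ̈ = (θ̇'−θ̇)/dt = (1.025672764−0.786450050)/0.015941 = 15.006757
  sinθ=0.107420, cosθ=0.994214
  F = (M+m)·ẍ + m·l·cosθ·θ̈ − m·l·sinθ·θ̇² = -14.889725 + 2.313696 − 0.010303 = -12.586332
step 6→7:
  ẍ = (ẋ'−ẋ)/dt = (1.621590888−1.594301925)/0.015941 = 1.711873
  θ̈ = (θ̇'−θ̇)/dt = (1.012499983−1.025672764)/0.015941 = -0.826346
  sinθ=0.119875, cosθ=0.992789
  F = (M+m)·ẍ + m·l·cosθ·θ̈ − m·l·sinθ·θ̇² = 2.997566 + -0.127221 − 0.019556 = 2.850789
step 7→8:
  ẍ = (ẋ'−ẋ)/dt = (1.684950684−1.621590888)/0.015941 = 3.974644
  θ̈ = (θ̇'−θ̇)/dt = (0.947017260−1.012499983)/0.015941 = -4.107818
  sinθ=0.136091, cosθ=0.990696
  F = (M+m)·ẍ + m·l·cosθ·θ̈ − m·l·sinθ·θ̇² = 6.959780 + -0.631090 − 0.021635 = 6.307055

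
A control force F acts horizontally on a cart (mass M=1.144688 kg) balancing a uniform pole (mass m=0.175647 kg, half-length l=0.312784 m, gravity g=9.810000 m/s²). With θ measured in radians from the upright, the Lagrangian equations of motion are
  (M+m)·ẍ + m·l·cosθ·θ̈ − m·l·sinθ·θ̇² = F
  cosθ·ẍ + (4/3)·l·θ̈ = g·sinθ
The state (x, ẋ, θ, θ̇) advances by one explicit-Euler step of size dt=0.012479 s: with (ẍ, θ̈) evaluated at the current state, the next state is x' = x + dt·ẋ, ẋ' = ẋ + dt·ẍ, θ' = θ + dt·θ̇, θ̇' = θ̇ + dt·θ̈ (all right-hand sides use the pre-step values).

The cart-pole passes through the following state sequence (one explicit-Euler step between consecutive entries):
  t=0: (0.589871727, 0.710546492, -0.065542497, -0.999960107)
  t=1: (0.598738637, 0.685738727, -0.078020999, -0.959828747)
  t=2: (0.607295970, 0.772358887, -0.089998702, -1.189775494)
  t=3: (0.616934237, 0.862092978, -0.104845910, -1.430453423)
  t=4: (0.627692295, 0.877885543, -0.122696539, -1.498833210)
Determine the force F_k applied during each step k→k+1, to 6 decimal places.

F_0 = -2.444875 N
F_1 = 8.159477 N
F_2 = 8.445954 N
F_3 = 1.383297 N

step 0→1:
  ẍ = (ẋ'−ẋ)/dt = (0.685738727−0.710546492)/0.012479 = -1.987961
  θ̈ = (θ̇'−θ̇)/dt = (-0.959828747−-0.999960107)/0.012479 = 3.215912
  sinθ=-0.065496, cosθ=0.997853
  F = (M+m)·ẍ + m·l·cosθ·θ̈ − m·l·sinθ·θ̇² = -2.624774 + 0.176301 − -0.003598 = -2.444875
step 1→2:
  ẍ = (ẋ'−ẋ)/dt = (0.772358887−0.685738727)/0.012479 = 6.941274
  θ̈ = (θ̇'−θ̇)/dt = (-1.189775494−-0.959828747)/0.012479 = -18.426697
  sinθ=-0.077942, cosθ=0.996958
  F = (M+m)·ẍ + m·l·cosθ·θ̈ − m·l·sinθ·θ̇² = 9.164807 + -1.009275 − -0.003945 = 8.159477
step 2→3:
  ẍ = (ẋ'−ẋ)/dt = (0.862092978−0.772358887)/0.012479 = 7.190808
  θ̈ = (θ̇'−θ̇)/dt = (-1.430453423−-1.189775494)/0.012479 = -19.286636
  sinθ=-0.089877, cosθ=0.995953
  F = (M+m)·ẍ + m·l·cosθ·θ̈ − m·l·sinθ·θ̇² = 9.494275 + -1.055311 − -0.006990 = 8.445954
step 3→4:
  ẍ = (ẋ'−ẋ)/dt = (0.877885543−0.862092978)/0.012479 = 1.265531
  θ̈ = (θ̇'−θ̇)/dt = (-1.498833210−-1.430453423)/0.012479 = -5.479589
  sinθ=-0.104654, cosθ=0.994509
  F = (M+m)·ẍ + m·l·cosθ·θ̈ − m·l·sinθ·θ̇² = 1.670925 + -0.299393 − -0.011765 = 1.383297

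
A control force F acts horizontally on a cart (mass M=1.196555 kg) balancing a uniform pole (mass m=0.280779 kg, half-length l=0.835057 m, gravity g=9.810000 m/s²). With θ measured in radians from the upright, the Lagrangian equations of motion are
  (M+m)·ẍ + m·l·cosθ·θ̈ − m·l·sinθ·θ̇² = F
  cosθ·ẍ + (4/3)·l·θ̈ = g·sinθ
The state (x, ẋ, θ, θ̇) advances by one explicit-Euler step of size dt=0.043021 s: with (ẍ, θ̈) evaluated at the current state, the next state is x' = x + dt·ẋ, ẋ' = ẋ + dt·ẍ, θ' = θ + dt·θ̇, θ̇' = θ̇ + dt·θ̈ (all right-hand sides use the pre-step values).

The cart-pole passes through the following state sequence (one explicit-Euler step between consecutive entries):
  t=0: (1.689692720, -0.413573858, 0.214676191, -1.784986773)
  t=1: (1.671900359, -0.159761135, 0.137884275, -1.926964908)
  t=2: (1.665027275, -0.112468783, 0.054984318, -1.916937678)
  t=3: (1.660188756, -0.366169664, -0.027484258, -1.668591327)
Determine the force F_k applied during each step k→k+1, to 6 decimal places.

step 0→1:
  ẍ = (ẋ'−ẋ)/dt = (-0.159761135−-0.413573858)/0.043021 = 5.899740
  θ̈ = (θ̇'−θ̇)/dt = (-1.926964908−-1.784986773)/0.043021 = -3.300205
  sinθ=0.213031, cosθ=0.977045
  F = (M+m)·ẍ + m·l·cosθ·θ̈ − m·l·sinθ·θ̇² = 8.715887 + -0.756026 − 0.159145 = 7.800716
step 1→2:
  ẍ = (ẋ'−ẋ)/dt = (-0.112468783−-0.159761135)/0.043021 = 1.099285
  θ̈ = (θ̇'−θ̇)/dt = (-1.916937678−-1.926964908)/0.043021 = 0.233078
  sinθ=0.137448, cosθ=0.990509
  F = (M+m)·ẍ + m·l·cosθ·θ̈ − m·l·sinθ·θ̇² = 1.624012 + 0.054130 − 0.119665 = 1.558477
step 2→3:
  ẍ = (ẋ'−ẋ)/dt = (-0.366169664−-0.112468783)/0.043021 = -5.897140
  θ̈ = (θ̇'−θ̇)/dt = (-1.668591327−-1.916937678)/0.043021 = 5.772677
  sinθ=0.054957, cosθ=0.998489
  F = (M+m)·ẍ + m·l·cosθ·θ̈ − m·l·sinθ·θ̇² = -8.712046 + 1.351454 − 0.047350 = -7.407942

F_0 = 7.800716 N
F_1 = 1.558477 N
F_2 = -7.407942 N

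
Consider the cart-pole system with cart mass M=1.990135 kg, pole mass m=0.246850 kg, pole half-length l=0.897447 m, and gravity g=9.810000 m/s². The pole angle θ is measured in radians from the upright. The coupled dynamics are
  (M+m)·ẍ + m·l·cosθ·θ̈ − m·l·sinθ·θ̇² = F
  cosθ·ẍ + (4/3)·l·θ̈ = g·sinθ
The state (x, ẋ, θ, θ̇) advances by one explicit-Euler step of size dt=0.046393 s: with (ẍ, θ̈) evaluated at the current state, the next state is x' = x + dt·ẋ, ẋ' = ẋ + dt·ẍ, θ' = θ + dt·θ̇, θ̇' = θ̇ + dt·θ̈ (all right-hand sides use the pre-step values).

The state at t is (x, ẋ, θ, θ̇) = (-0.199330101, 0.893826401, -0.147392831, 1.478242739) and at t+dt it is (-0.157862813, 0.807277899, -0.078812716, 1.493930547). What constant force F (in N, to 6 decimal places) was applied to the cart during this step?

F = -4.028015 N

ẍ = (ẋ'−ẋ)/dt = (0.807277899−0.893826401)/0.046393 = -1.865551
θ̈ = (θ̇'−θ̇)/dt = (1.493930547−1.478242739)/0.046393 = 0.338150
sinθ=-0.146860, cosθ=0.989157
F = (M+m)·ẍ + m·l·cosθ·θ̈ − m·l·sinθ·θ̇² = -4.173209 + 0.074100 − -0.071095 = -4.028015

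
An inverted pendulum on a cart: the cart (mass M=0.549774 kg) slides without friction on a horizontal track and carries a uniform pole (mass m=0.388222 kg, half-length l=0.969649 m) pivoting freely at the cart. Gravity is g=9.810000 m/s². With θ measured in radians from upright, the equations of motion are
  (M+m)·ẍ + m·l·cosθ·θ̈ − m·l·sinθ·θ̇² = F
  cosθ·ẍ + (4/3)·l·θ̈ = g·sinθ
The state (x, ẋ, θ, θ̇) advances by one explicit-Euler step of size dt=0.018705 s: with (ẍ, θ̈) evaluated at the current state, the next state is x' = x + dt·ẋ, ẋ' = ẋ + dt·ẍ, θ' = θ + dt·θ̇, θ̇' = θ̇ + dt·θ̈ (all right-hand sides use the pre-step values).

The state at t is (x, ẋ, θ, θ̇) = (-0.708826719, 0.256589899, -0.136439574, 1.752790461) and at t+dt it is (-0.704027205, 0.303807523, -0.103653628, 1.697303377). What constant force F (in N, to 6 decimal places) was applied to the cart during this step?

ẍ = (ẋ'−ẋ)/dt = (0.303807523−0.256589899)/0.018705 = 2.524332
θ̈ = (θ̇'−θ̇)/dt = (1.697303377−1.752790461)/0.018705 = -2.966431
sinθ=-0.136017, cosθ=0.990707
F = (M+m)·ẍ + m·l·cosθ·θ̈ − m·l·sinθ·θ̇² = 2.367813 + -1.106303 − -0.157307 = 1.418817

F = 1.418817 N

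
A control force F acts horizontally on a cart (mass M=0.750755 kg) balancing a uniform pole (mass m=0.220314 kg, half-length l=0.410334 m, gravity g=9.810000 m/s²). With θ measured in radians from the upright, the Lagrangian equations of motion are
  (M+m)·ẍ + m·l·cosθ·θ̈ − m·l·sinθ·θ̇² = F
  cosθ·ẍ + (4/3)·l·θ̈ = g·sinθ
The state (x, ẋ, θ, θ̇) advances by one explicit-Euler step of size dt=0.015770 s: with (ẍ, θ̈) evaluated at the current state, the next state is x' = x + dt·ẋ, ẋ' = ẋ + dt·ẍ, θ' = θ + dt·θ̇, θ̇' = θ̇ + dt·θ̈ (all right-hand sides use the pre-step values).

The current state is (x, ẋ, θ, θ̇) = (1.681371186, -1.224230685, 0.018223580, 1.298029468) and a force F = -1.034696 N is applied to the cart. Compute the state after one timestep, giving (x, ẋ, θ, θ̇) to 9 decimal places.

(1.662065068, -1.245001704, 0.038693505, 1.341140694)

sinθ=0.018222571, cosθ=0.999833955
temp = (F + m·l·θ̇²·sinθ)/(M+m) = (-1.034696 + 0.002775609)/0.971069 = -1.062664332
θ̈ = (g·sinθ − cosθ·temp)/(l·(4/3 − m·cos²θ/(M+m))) = 2.733749276
ẍ = temp − m·l·θ̈·cosθ/(M+m) = -1.317122310
Euler: x'=1.681371186+0.015770·-1.224230685=1.662065068, ẋ'=-1.224230685+0.015770·-1.317122310=-1.245001704
       θ'=0.018223580+0.015770·1.298029468=0.038693505, θ̇'=1.298029468+0.015770·2.733749276=1.341140694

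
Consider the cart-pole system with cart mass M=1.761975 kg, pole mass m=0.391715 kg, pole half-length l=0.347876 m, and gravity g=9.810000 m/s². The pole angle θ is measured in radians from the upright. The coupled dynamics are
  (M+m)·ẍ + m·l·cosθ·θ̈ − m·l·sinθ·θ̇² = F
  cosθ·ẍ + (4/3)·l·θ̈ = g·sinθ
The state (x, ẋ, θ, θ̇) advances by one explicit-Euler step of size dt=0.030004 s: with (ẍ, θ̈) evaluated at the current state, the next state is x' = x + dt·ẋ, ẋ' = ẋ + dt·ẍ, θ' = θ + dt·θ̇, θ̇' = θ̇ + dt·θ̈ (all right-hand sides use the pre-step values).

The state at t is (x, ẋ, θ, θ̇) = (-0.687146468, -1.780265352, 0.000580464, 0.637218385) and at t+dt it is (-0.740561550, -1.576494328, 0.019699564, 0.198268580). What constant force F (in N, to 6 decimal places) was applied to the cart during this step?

F = 12.633107 N

ẍ = (ẋ'−ẋ)/dt = (-1.576494328−-1.780265352)/0.030004 = 6.791462
θ̈ = (θ̇'−θ̇)/dt = (0.198268580−0.637218385)/0.030004 = -14.629710
sinθ=0.000580, cosθ=1.000000
F = (M+m)·ẍ + m·l·cosθ·θ̈ − m·l·sinθ·θ̇² = 14.626704 + -1.993565 − 0.000032 = 12.633107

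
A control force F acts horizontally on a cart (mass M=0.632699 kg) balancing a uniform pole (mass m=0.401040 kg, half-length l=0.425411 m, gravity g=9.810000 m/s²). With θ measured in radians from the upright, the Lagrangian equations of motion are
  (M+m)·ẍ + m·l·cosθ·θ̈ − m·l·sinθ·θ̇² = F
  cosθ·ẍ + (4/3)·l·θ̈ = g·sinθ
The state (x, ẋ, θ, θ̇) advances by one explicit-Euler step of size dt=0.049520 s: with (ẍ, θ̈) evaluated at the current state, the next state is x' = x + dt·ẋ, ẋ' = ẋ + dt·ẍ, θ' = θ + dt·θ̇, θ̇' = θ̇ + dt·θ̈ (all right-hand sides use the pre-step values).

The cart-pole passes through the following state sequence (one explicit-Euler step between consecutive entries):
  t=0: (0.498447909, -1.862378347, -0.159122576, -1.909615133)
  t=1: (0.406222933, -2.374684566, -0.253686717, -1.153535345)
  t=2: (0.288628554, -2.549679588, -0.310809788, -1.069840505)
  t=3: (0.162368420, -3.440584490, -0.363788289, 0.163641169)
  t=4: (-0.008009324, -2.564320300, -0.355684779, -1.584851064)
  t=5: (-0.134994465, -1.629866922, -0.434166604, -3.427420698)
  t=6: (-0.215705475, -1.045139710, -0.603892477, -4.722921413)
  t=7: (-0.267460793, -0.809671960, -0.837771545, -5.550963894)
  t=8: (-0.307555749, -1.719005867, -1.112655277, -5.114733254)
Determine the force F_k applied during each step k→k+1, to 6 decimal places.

step 0→1:
  ẍ = (ẋ'−ẋ)/dt = (-2.374684566−-1.862378347)/0.049520 = -10.345441
  θ̈ = (θ̇'−θ̇)/dt = (-1.153535345−-1.909615133)/0.049520 = 15.268170
  sinθ=-0.158452, cosθ=0.987367
  F = (M+m)·ẍ + m·l·cosθ·θ̈ − m·l·sinθ·θ̇² = -10.694485 + 2.571946 − -0.098579 = -8.023960
step 1→2:
  ẍ = (ẋ'−ẋ)/dt = (-2.549679588−-2.374684566)/0.049520 = -3.533825
  θ̈ = (θ̇'−θ̇)/dt = (-1.069840505−-1.153535345)/0.049520 = 1.690122
  sinθ=-0.250974, cosθ=0.967994
  F = (M+m)·ẍ + m·l·cosθ·θ̈ − m·l·sinθ·θ̇² = -3.653053 + 0.279117 − -0.056975 = -3.316960
step 2→3:
  ẍ = (ẋ'−ẋ)/dt = (-3.440584490−-2.549679588)/0.049520 = -17.990810
  θ̈ = (θ̇'−θ̇)/dt = (0.163641169−-1.069840505)/0.049520 = 24.908758
  sinθ=-0.305830, cosθ=0.952086
  F = (M+m)·ẍ + m·l·cosθ·θ̈ − m·l·sinθ·θ̇² = -18.597802 + 4.045990 − -0.059719 = -14.492093
step 3→4:
  ẍ = (ẋ'−ẋ)/dt = (-2.564320300−-3.440584490)/0.049520 = 17.695157
  θ̈ = (θ̇'−θ̇)/dt = (-1.584851064−0.163641169)/0.049520 = -35.308809
  sinθ=-0.355817, cosθ=0.934556
  F = (M+m)·ẍ + m·l·cosθ·θ̈ − m·l·sinθ·θ̇² = 18.292174 + -5.629692 − -0.001626 = 12.664108
step 4→5:
  ẍ = (ẋ'−ẋ)/dt = (-1.629866922−-2.564320300)/0.049520 = 18.870222
  θ̈ = (θ̇'−θ̇)/dt = (-3.427420698−-1.584851064)/0.049520 = -37.208595
  sinθ=-0.348232, cosθ=0.937408
  F = (M+m)·ẍ + m·l·cosθ·θ̈ − m·l·sinθ·θ̇² = 19.506884 + -5.950705 − -0.149225 = 13.705404
step 5→6:
  ẍ = (ẋ'−ẋ)/dt = (-1.045139710−-1.629866922)/0.049520 = 11.807900
  θ̈ = (θ̇'−θ̇)/dt = (-4.722921413−-3.427420698)/0.049520 = -26.161161
  sinθ=-0.420654, cosθ=0.907221
  F = (M+m)·ẍ + m·l·cosθ·θ̈ − m·l·sinθ·θ̇² = 12.206287 + -4.049174 − -0.843057 = 9.000169
step 6→7:
  ẍ = (ẋ'−ẋ)/dt = (-0.809671960−-1.045139710)/0.049520 = 4.755003
  θ̈ = (θ̇'−θ̇)/dt = (-5.550963894−-4.722921413)/0.049520 = -16.721375
  sinθ=-0.567851, cosθ=0.823132
  F = (M+m)·ẍ + m·l·cosθ·θ̈ − m·l·sinθ·θ̇² = 4.915432 + -2.348214 − -2.160987 = 4.728205
step 7→8:
  ẍ = (ẋ'−ẋ)/dt = (-1.719005867−-0.809671960)/0.049520 = -18.362963
  θ̈ = (θ̇'−θ̇)/dt = (-5.114733254−-5.550963894)/0.049520 = 8.809181
  sinθ=-0.743154, cosθ=0.669121
  F = (M+m)·ẍ + m·l·cosθ·θ̈ − m·l·sinθ·θ̇² = -18.982511 + 1.005626 − -3.906717 = -14.070168

F_0 = -8.023960 N
F_1 = -3.316960 N
F_2 = -14.492093 N
F_3 = 12.664108 N
F_4 = 13.705404 N
F_5 = 9.000169 N
F_6 = 4.728205 N
F_7 = -14.070168 N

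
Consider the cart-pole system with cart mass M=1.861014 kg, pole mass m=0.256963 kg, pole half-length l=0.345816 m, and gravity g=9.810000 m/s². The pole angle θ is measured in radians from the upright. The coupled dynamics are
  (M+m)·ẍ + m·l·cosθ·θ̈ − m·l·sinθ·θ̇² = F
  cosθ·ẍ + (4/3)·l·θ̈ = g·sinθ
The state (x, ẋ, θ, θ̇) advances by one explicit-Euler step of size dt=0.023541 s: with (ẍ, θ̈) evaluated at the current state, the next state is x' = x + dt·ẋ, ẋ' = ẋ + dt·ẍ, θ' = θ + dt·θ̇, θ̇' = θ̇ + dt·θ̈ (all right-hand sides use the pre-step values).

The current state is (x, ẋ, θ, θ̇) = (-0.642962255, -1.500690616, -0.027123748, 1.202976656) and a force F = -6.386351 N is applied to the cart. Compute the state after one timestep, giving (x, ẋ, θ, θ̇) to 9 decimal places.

(-0.678290013, -1.578189766, 0.001195525, 1.357410364)

sinθ=-0.027120422, cosθ=0.999632174
temp = (F + m·l·θ̇²·sinθ)/(M+m) = (-6.386351 + -0.003487599)/2.117977 = -3.016953725
θ̈ = (g·sinθ − cosθ·temp)/(l·(4/3 − m·cos²θ/(M+m))) = 6.560201683
ẍ = temp − m·l·θ̈·cosθ/(M+m) = -3.292092534
Euler: x'=-0.642962255+0.023541·-1.500690616=-0.678290013, ẋ'=-1.500690616+0.023541·-3.292092534=-1.578189766
       θ'=-0.027123748+0.023541·1.202976656=0.001195525, θ̇'=1.202976656+0.023541·6.560201683=1.357410364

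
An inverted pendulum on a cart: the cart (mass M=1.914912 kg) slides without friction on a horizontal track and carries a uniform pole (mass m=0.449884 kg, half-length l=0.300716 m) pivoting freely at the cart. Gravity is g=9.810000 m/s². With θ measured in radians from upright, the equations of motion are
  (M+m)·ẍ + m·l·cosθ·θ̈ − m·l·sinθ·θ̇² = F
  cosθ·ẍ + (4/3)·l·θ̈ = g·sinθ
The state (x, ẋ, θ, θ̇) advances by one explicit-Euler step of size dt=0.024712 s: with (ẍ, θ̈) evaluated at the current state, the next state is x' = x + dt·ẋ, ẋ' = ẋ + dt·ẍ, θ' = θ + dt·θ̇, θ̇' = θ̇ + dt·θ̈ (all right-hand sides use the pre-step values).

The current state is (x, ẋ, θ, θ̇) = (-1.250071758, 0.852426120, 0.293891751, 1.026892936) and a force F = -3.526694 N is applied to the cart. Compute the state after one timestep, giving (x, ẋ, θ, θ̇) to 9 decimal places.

(-1.229006604, 0.799495437, 0.319268329, 1.328389955)

sinθ=0.289679297, cosθ=0.957123767
temp = (F + m·l·θ̇²·sinθ)/(M+m) = (-3.526694 + 0.041326143)/2.364796 = -1.473855612
θ̈ = (g·sinθ − cosθ·temp)/(l·(4/3 − m·cos²θ/(M+m))) = 12.200429705
ẍ = temp − m·l·θ̈·cosθ/(M+m) = -2.141902014
Euler: x'=-1.250071758+0.024712·0.852426120=-1.229006604, ẋ'=0.852426120+0.024712·-2.141902014=0.799495437
       θ'=0.293891751+0.024712·1.026892936=0.319268329, θ̇'=1.026892936+0.024712·12.200429705=1.328389955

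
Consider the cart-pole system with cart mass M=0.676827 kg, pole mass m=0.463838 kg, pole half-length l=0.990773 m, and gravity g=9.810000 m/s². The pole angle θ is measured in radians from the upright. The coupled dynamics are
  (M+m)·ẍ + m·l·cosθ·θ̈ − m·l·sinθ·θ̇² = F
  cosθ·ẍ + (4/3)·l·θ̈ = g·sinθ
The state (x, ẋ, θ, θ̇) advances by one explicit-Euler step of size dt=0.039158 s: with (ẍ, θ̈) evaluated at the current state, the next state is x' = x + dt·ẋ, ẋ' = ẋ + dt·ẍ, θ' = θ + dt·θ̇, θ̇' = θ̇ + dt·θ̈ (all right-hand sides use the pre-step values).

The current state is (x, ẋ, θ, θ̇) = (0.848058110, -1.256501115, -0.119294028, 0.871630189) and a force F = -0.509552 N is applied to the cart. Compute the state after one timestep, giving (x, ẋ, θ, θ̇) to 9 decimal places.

sinθ=-0.119011282, cosθ=0.992892902
temp = (F + m·l·θ̇²·sinθ)/(M+m) = (-0.509552 + -0.041552117)/1.140665 = -0.483142830
θ̈ = (g·sinθ − cosθ·temp)/(l·(4/3 − m·cos²θ/(M+m))) = -0.744483379
ẍ = temp − m·l·θ̈·cosθ/(M+m) = -0.185332482
Euler: x'=0.848058110+0.039158·-1.256501115=0.798856039, ẋ'=-1.256501115+0.039158·-0.185332482=-1.263758364
       θ'=-0.119294028+0.039158·0.871630189=-0.085162733, θ̇'=0.871630189+0.039158·-0.744483379=0.842477709

(0.798856039, -1.263758364, -0.085162733, 0.842477709)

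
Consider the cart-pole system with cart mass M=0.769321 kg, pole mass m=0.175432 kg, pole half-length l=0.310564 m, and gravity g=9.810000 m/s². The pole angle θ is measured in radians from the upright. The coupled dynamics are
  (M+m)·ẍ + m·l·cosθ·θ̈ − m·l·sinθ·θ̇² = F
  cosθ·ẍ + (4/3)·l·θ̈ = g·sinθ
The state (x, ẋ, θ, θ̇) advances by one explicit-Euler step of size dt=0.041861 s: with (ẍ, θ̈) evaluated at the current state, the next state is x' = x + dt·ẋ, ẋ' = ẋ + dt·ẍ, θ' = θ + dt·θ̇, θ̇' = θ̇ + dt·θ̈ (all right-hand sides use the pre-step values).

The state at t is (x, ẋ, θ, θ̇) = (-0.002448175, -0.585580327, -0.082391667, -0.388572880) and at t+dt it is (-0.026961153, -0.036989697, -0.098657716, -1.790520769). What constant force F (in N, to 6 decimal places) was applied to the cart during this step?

F = 10.563244 N

ẍ = (ẋ'−ẋ)/dt = (-0.036989697−-0.585580327)/0.041861 = 13.105053
θ̈ = (θ̇'−θ̇)/dt = (-1.790520769−-0.388572880)/0.041861 = -33.490549
sinθ=-0.082298, cosθ=0.996608
F = (M+m)·ẍ + m·l·cosθ·θ̈ − m·l·sinθ·θ̇² = 12.381038 + -1.818471 − -0.000677 = 10.563244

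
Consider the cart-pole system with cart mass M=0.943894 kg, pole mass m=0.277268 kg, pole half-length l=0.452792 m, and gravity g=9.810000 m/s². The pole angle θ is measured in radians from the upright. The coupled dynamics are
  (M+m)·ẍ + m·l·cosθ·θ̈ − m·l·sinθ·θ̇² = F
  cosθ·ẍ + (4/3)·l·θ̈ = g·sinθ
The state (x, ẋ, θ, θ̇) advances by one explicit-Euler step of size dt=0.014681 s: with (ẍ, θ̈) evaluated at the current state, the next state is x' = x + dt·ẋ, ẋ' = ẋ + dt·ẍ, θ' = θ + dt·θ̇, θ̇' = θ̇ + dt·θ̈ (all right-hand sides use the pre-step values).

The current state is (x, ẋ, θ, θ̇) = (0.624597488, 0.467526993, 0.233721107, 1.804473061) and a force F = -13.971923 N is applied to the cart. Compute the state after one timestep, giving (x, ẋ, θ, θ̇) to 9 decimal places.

sinθ=0.231599054, cosθ=0.972811327
temp = (F + m·l·θ̇²·sinθ)/(M+m) = (-13.971923 + 0.094675167)/1.221162 = -11.363969590
θ̈ = (g·sinθ − cosθ·temp)/(l·(4/3 − m·cos²θ/(M+m))) = 26.315579397
ẍ = temp − m·l·θ̈·cosθ/(M+m) = -13.995853740
Euler: x'=0.624597488+0.014681·0.467526993=0.631461252, ẋ'=0.467526993+0.014681·-13.995853740=0.262053864
       θ'=0.233721107+0.014681·1.804473061=0.260212576, θ̇'=1.804473061+0.014681·26.315579397=2.190812082

(0.631461252, 0.262053864, 0.260212576, 2.190812082)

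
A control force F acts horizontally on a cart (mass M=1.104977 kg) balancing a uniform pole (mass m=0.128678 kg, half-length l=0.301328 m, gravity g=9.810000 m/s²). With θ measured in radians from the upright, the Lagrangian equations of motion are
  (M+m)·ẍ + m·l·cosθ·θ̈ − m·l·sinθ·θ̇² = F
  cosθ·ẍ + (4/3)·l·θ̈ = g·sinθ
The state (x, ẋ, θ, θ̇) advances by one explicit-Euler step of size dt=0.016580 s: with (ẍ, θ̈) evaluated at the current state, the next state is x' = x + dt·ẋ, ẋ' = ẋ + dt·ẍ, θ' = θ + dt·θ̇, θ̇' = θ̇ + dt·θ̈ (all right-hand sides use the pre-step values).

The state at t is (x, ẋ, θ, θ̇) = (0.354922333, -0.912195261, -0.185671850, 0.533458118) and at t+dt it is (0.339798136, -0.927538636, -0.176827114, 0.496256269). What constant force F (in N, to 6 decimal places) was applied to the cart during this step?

F = -1.225111 N

ẍ = (ẋ'−ẋ)/dt = (-0.927538636−-0.912195261)/0.016580 = -0.925415
θ̈ = (θ̇'−θ̇)/dt = (0.496256269−0.533458118)/0.016580 = -2.243779
sinθ=-0.184607, cosθ=0.982812
F = (M+m)·ẍ + m·l·cosθ·θ̈ − m·l·sinθ·θ̇² = -1.141642 + -0.085506 − -0.002037 = -1.225111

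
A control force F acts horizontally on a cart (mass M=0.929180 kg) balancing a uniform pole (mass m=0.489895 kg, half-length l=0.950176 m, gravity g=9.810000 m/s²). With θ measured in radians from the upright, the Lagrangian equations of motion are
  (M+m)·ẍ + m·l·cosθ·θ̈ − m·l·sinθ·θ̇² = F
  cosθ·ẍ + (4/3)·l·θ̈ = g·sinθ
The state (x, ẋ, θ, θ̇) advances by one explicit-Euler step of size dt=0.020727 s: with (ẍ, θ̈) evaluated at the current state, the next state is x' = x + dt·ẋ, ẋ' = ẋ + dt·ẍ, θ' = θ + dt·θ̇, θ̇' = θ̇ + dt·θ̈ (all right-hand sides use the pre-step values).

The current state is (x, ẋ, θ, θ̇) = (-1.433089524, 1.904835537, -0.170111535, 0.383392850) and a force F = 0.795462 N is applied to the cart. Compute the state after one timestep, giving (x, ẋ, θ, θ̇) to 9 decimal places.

(-1.393607998, 1.931867069, -0.162164951, 0.335193460)

sinθ=-0.169292275, cosθ=0.985565891
temp = (F + m·l·θ̇²·sinθ)/(M+m) = (0.795462 + -0.011583298)/1.419075 = 0.552387085
θ̈ = (g·sinθ − cosθ·temp)/(l·(4/3 − m·cos²θ/(M+m))) = -2.325439751
ẍ = temp − m·l·θ̈·cosθ/(M+m) = 1.304170033
Euler: x'=-1.433089524+0.020727·1.904835537=-1.393607998, ẋ'=1.904835537+0.020727·1.304170033=1.931867069
       θ'=-0.170111535+0.020727·0.383392850=-0.162164951, θ̇'=0.383392850+0.020727·-2.325439751=0.335193460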